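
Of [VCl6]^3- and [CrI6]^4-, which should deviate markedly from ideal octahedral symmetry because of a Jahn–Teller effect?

[CrI6]^4-

[VCl6]^3-: Ligand charges: each chloride is −1. With an overall charge of −3 the vanadium centre must be in the +3 oxidation state. Group 5 minus oxidation state 3 gives a d² configuration. The d² configuration leaves the e_g set evenly filled (or empty) — no strong Jahn–Teller driving force.
[CrI6]^4-: Each iodide is −1; balancing the −4 overall charge requires Cr(II). Cr sits in group 6, so the d-electron count is 6 − 2 = 4. Iodide is a weak-field ligand for a first-row metal, so the complex is high-spin. The t₂g³e_g¹ (high-spin) configuration has an unevenly filled e_g set; the Jahn–Teller theorem predicts a tetragonal distortion (typically axial elongation) to lift the degeneracy.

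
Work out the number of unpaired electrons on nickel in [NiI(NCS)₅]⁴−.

2 unpaired electrons

Summing ligand charges against the −4 overall charge gives an oxidation state of +2 for nickel.
Ni sits in group 10, so the d-electron count is 10 − 2 = 8.
In an octahedral field the d⁸ configuration is t₂g⁶e_g² (only one arrangement possible), giving 2 unpaired electrons.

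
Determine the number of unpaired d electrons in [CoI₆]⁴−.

3 unpaired electrons

Summing ligand charges against the −4 overall charge gives an oxidation state of +2 for cobalt.
Group 9 minus oxidation state 2 gives a d⁷ configuration.
The spin state decides the count: Iodide is a weak-field ligand for a first-row metal, so the complex is high-spin.
An octahedral high-spin d⁷ ion is t₂g⁵e_g², giving 3 unpaired electrons.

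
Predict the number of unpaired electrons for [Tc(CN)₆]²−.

3

Ligand charges: each cyanide is −1. With an overall charge of −2 the technetium centre must be in the +4 oxidation state.
Technetium is a group-7 element; Tc(IV) is therefore d³.
In an octahedral field the d³ configuration is t₂g³e_g⁰ (only one arrangement possible), giving 3 unpaired electrons.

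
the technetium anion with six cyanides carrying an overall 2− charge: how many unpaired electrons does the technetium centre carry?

Summing ligand charges against the −2 overall charge gives an oxidation state of +4 for technetium.
Technetium is a group-7 element; Tc(IV) is therefore d³.
In an octahedral field the d³ configuration is t₂g³e_g⁰ (only one arrangement possible), giving 3 unpaired electrons.

3 unpaired electrons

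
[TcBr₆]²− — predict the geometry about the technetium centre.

octahedral

Summing ligand charges against the −2 overall charge gives an oxidation state of +4 for technetium.
Group 7 minus oxidation state 4 gives a d³ configuration.
With 6 monodentate ligands the coordination number is 6.
Six donors around a single metal centre give an octahedral coordination sphere.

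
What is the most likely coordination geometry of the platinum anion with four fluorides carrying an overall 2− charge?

square planar

Ligand charges: each fluoride is −1. With an overall charge of −2 the platinum centre must be in the +2 oxidation state.
Platinum is a group-10 element; Pt(II) is therefore d⁸.
With 4 monodentate ligands the coordination number is 4.
A 5d d⁸ ion has a large crystal-field splitting; square planar leaves the high-energy d_{x²−y²} orbital empty and maximises CFSE.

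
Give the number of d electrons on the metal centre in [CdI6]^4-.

Ligand charges: each iodide is −1. With an overall charge of −4 the cadmium centre must be in the +2 oxidation state.
Group 12 minus oxidation state 2 gives a d¹⁰ configuration.

d10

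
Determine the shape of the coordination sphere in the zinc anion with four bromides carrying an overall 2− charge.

tetrahedral

Each bromide is −1; balancing the −2 overall charge requires Zn(II).
Zinc is a group-12 element; Zn(II) is therefore d¹⁰.
Coordination number: 4.
A d¹⁰ ion has no crystal-field stabilisation preference between square planar and tetrahedral, so four ligands adopt the sterically favoured tetrahedral geometry.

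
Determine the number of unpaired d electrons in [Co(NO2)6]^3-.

0 unpaired electrons

Each nitro (N-bound nitrite) is −1; balancing the −3 overall charge requires Co(III).
Co sits in group 9, so the d-electron count is 9 − 3 = 6.
The spin state decides the count: Co(III) has an exceptionally large octahedral splitting and is low-spin with essentially every ligand except fluoride.
An octahedral low-spin d⁶ ion is t₂g⁶e_g⁰, giving 0 unpaired electrons.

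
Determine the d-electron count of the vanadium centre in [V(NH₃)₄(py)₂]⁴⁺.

d¹

Ligand charges: ammonia is neutral; pyridine is neutral. With an overall charge of +4 the vanadium centre must be in the +4 oxidation state.
Vanadium is a group-5 element; V(IV) is therefore d¹.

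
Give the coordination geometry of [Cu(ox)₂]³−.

Ligand charges: each oxalate is −2. With an overall charge of −3 the copper centre must be in the +1 oxidation state.
Copper is a group-11 element; Cu(I) is therefore d¹⁰.
Counting donor atoms: 2×oxalate (bidentate) → 4 donors. Coordination number = 4.
A d¹⁰ ion has no crystal-field stabilisation preference between square planar and tetrahedral, so four ligands adopt the sterically favoured tetrahedral geometry.

tetrahedral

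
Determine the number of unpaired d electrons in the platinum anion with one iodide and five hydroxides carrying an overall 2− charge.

0 unpaired electrons

Each iodide is −1; each hydroxide is −1; balancing the −2 overall charge requires Pt(IV).
Pt sits in group 10, so the d-electron count is 10 − 4 = 6.
The spin state decides the count: a 5d ion has a large Δₒ and is invariably low-spin.
An octahedral low-spin d⁶ ion is t₂g⁶e_g⁰, giving 0 unpaired electrons.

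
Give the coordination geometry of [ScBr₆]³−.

octahedral

Summing ligand charges against the −3 overall charge gives an oxidation state of +3 for scandium.
Sc sits in group 3, so the d-electron count is 3 − 3 = 0.
Coordination number: 6.
Six donors around a single metal centre give an octahedral coordination sphere.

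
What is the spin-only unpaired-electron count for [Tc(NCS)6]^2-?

3 unpaired electrons

Summing ligand charges against the −2 overall charge gives an oxidation state of +4 for technetium.
Tc sits in group 7, so the d-electron count is 7 − 4 = 3.
In an octahedral field the d³ configuration is t₂g³e_g⁰ (only one arrangement possible), giving 3 unpaired electrons.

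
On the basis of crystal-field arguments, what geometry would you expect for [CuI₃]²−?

Each iodide is −1; balancing the −2 overall charge requires Cu(I).
Copper is a group-11 element; Cu(I) is therefore d¹⁰.
With 3 monodentate ligands the coordination number is 3.
Three ligands around a d¹⁰ centre minimise repulsion in a trigonal-planar arrangement.

trigonal planar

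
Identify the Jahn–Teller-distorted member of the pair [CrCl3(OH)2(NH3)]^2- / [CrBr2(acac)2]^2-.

[CrBr2(acac)2]^2-

[CrCl3(OH)2(NH3)]^2-: Summing ligand charges against the −2 overall charge gives an oxidation state of +3 for chromium. Cr sits in group 6, so the d-electron count is 6 − 3 = 3. The d³ configuration leaves the e_g set evenly filled (or empty) — no strong Jahn–Teller driving force.
[CrBr2(acac)2]^2-: Summing ligand charges against the −2 overall charge gives an oxidation state of +2 for chromium. Chromium is a group-6 element; Cr(II) is therefore d⁴. Acetylacetonate and bromide are weak-field ligands for a first-row metal, so the complex is high-spin. The t₂g³e_g¹ (high-spin) configuration has an unevenly filled e_g set; the Jahn–Teller theorem predicts a tetragonal distortion (typically axial elongation) to lift the degeneracy.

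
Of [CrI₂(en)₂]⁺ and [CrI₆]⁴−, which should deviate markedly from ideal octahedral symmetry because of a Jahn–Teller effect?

[CrI₆]⁴−

[CrI₂(en)₂]⁺: Each iodide is −1; ethylenediamine is neutral; balancing the +1 overall charge requires Cr(III). Cr sits in group 6, so the d-electron count is 6 − 3 = 3. The d³ configuration leaves the e_g set evenly filled (or empty) — no strong Jahn–Teller driving force.
[CrI₆]⁴−: Ligand charges: each iodide is −1. With an overall charge of −4 the chromium centre must be in the +2 oxidation state. Cr sits in group 6, so the d-electron count is 6 − 2 = 4. Iodide is a weak-field ligand for a first-row metal, so the complex is high-spin. The t₂g³e_g¹ (high-spin) configuration has an unevenly filled e_g set; the Jahn–Teller theorem predicts a tetragonal distortion (typically axial elongation) to lift the degeneracy.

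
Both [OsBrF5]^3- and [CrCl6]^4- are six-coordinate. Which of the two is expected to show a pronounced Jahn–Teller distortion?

[OsBrF5]^3-: Each bromide is −1; each fluoride is −1; balancing the −3 overall charge requires Os(III). Os sits in group 8, so the d-electron count is 8 − 3 = 5. A 5d ion has a large Δₒ and is invariably low-spin. The d⁵ configuration leaves the e_g set evenly filled (or empty) — no strong Jahn–Teller driving force.
[CrCl6]^4-: Ligand charges: each chloride is −1. With an overall charge of −4 the chromium centre must be in the +2 oxidation state. Chromium is a group-6 element; Cr(II) is therefore d⁴. Chloride is a weak-field ligand for a first-row metal, so the complex is high-spin. The t₂g³e_g¹ (high-spin) configuration has an unevenly filled e_g set; the Jahn–Teller theorem predicts a tetragonal distortion (typically axial elongation) to lift the degeneracy.

[CrCl6]^4-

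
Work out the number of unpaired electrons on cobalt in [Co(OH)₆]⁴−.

Summing ligand charges against the −4 overall charge gives an oxidation state of +2 for cobalt.
Co sits in group 9, so the d-electron count is 9 − 2 = 7.
The spin state decides the count: Hydroxide is a weak-field ligand for a first-row metal, so the complex is high-spin.
An octahedral high-spin d⁷ ion is t₂g⁵e_g², giving 3 unpaired electrons.

3 unpaired electrons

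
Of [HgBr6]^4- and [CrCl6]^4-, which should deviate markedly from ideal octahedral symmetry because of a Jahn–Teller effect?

[HgBr6]^4-: Summing ligand charges against the −4 overall charge gives an oxidation state of +2 for mercury. Group 12 minus oxidation state 2 gives a d¹⁰ configuration. The d¹⁰ configuration leaves the e_g set evenly filled (or empty) — no strong Jahn–Teller driving force.
[CrCl6]^4-: Ligand charges: each chloride is −1. With an overall charge of −4 the chromium centre must be in the +2 oxidation state. Group 6 minus oxidation state 2 gives a d⁴ configuration. Chloride is a weak-field ligand for a first-row metal, so the complex is high-spin. The t₂g³e_g¹ (high-spin) configuration has an unevenly filled e_g set; the Jahn–Teller theorem predicts a tetragonal distortion (typically axial elongation) to lift the degeneracy.

[CrCl6]^4-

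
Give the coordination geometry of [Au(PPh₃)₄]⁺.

Triphenylphosphine is neutral; balancing the +1 overall charge requires Au(I).
Group 11 minus oxidation state 1 gives a d¹⁰ configuration.
With 4 monodentate ligands the coordination number is 4.
A d¹⁰ ion has no crystal-field stabilisation preference between square planar and tetrahedral, so four ligands adopt the sterically favoured tetrahedral geometry.

tetrahedral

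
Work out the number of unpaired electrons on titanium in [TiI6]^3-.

Ligand charges: each iodide is −1. With an overall charge of −3 the titanium centre must be in the +3 oxidation state.
Ti sits in group 4, so the d-electron count is 4 − 3 = 1.
In an octahedral field the d¹ configuration is t₂g¹e_g⁰ (only one arrangement possible), giving 1 unpaired electron.

1 unpaired electron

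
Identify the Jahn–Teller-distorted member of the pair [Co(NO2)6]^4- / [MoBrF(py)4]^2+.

[Co(NO2)6]^4-

[Co(NO2)6]^4-: Summing ligand charges against the −4 overall charge gives an oxidation state of +2 for cobalt. Co sits in group 9, so the d-electron count is 9 − 2 = 7. Nitro (N-bound nitrite) is a strong-field ligand (high in the spectrochemical series) for a first-row metal, so the complex is low-spin. The t₂g⁶e_g¹ (low-spin) configuration has an unevenly filled e_g set; the Jahn–Teller theorem predicts a tetragonal distortion (typically axial elongation) to lift the degeneracy.
[MoBrF(py)4]^2+: Ligand charges: each bromide is −1; each fluoride is −1; pyridine is neutral. With an overall charge of +2 the molybdenum centre must be in the +4 oxidation state. Group 6 minus oxidation state 4 gives a d² configuration. The d² configuration leaves the e_g set evenly filled (or empty) — no strong Jahn–Teller driving force.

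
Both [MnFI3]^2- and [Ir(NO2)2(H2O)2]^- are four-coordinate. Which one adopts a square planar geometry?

For [MnFI3]^2-: Summing ligand charges against the −2 overall charge gives an oxidation state of +2 for manganese. Mn sits in group 7, so the d-electron count is 7 − 2 = 5. A high-spin d⁵ ion has zero CFSE in either geometry, so four ligands adopt the sterically favoured tetrahedral geometry. → tetrahedral.
For [Ir(NO2)2(H2O)2]^-: Ligand charges: each nitro (N-bound nitrite) is −1; water is neutral. With an overall charge of −1 the iridium centre must be in the +1 oxidation state. Iridium is a group-9 element; Ir(I) is therefore d⁸. A 5d d⁸ ion has a large crystal-field splitting; square planar leaves the high-energy d_{x²−y²} orbital empty and maximises CFSE. → square planar.

[Ir(NO2)2(H2O)2]^-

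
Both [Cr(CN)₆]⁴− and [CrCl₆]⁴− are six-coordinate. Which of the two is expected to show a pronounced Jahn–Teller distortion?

[Cr(CN)₆]⁴−: Summing ligand charges against the −4 overall charge gives an oxidation state of +2 for chromium. Chromium is a group-6 element; Cr(II) is therefore d⁴. Cyanide is a strong-field ligand (high in the spectrochemical series) for a first-row metal, so the complex is low-spin. The d⁴ configuration leaves the e_g set evenly filled (or empty) — no strong Jahn–Teller driving force.
[CrCl₆]⁴−: Summing ligand charges against the −4 overall charge gives an oxidation state of +2 for chromium. Cr sits in group 6, so the d-electron count is 6 − 2 = 4. Chloride is a weak-field ligand for a first-row metal, so the complex is high-spin. The t₂g³e_g¹ (high-spin) configuration has an unevenly filled e_g set; the Jahn–Teller theorem predicts a tetragonal distortion (typically axial elongation) to lift the degeneracy.

[CrCl₆]⁴−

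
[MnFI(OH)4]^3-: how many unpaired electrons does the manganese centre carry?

Summing ligand charges against the −3 overall charge gives an oxidation state of +3 for manganese.
Manganese is a group-7 element; Mn(III) is therefore d⁴.
The spin state decides the count: Fluoride, hydroxide, and iodide are weak-field ligands for a first-row metal, so the complex is high-spin.
An octahedral high-spin d⁴ ion is t₂g³e_g¹, giving 4 unpaired electrons.

4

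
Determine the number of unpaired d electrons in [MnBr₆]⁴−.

5 unpaired electrons

Ligand charges: each bromide is −1. With an overall charge of −4 the manganese centre must be in the +2 oxidation state.
Mn sits in group 7, so the d-electron count is 7 − 2 = 5.
The spin state decides the count: Bromide is a weak-field ligand for a first-row metal, so the complex is high-spin.
An octahedral high-spin d⁵ ion is t₂g³e_g², giving 5 unpaired electrons.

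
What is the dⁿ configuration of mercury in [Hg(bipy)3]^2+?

d¹⁰

2,2′-bipyridine is neutral; balancing the +2 overall charge requires Hg(II).
Mercury is a group-12 element; Hg(II) is therefore d¹⁰.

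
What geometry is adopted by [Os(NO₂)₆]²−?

Summing ligand charges against the −2 overall charge gives an oxidation state of +4 for osmium.
Os sits in group 8, so the d-electron count is 8 − 4 = 4.
Coordination number: 6.
Six donors around a single metal centre give an octahedral coordination sphere.

octahedral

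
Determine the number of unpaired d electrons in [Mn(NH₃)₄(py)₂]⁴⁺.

Ligand charges: ammonia is neutral; pyridine is neutral. With an overall charge of +4 the manganese centre must be in the +4 oxidation state.
Mn sits in group 7, so the d-electron count is 7 − 4 = 3.
In an octahedral field the d³ configuration is t₂g³e_g⁰ (only one arrangement possible), giving 3 unpaired electrons.

3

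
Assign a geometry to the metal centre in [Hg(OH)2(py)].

Each hydroxide is −1; pyridine is neutral; balancing the 0 overall charge requires Hg(II).
Group 12 minus oxidation state 2 gives a d¹⁰ configuration.
Coordination number: 3.
Three ligands around a d¹⁰ centre minimise repulsion in a trigonal-planar arrangement.

trigonal planar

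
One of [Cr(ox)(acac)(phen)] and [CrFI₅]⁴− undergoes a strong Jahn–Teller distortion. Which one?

[Cr(ox)(acac)(phen)]: Summing ligand charges against the 0 overall charge gives an oxidation state of +3 for chromium. Chromium is a group-6 element; Cr(III) is therefore d³. The d³ configuration leaves the e_g set evenly filled (or empty) — no strong Jahn–Teller driving force.
[CrFI₅]⁴−: Summing ligand charges against the −4 overall charge gives an oxidation state of +2 for chromium. Chromium is a group-6 element; Cr(II) is therefore d⁴. Fluoride and iodide are weak-field ligands for a first-row metal, so the complex is high-spin. The t₂g³e_g¹ (high-spin) configuration has an unevenly filled e_g set; the Jahn–Teller theorem predicts a tetragonal distortion (typically axial elongation) to lift the degeneracy.

[CrFI₅]⁴−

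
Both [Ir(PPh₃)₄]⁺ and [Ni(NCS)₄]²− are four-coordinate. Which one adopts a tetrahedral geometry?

[Ni(NCS)₄]²−

For [Ir(PPh₃)₄]⁺: Summing ligand charges against the +1 overall charge gives an oxidation state of +1 for iridium. Group 9 minus oxidation state 1 gives a d⁸ configuration. A 5d d⁸ ion has a large crystal-field splitting; square planar leaves the high-energy d_{x²−y²} orbital empty and maximises CFSE. → square planar.
For [Ni(NCS)₄]²−: Summing ligand charges against the −2 overall charge gives an oxidation state of +2 for nickel. Nickel is a group-10 element; Ni(II) is therefore d⁸. Isothiocyanate is a weak-field ligand. With weak-field ligands the CFSE gain from square planar is small, so a 3d d⁸ ion takes the sterically preferred tetrahedral geometry. → tetrahedral.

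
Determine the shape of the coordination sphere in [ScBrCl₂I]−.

tetrahedral

Summing ligand charges against the −1 overall charge gives an oxidation state of +3 for scandium.
Group 3 minus oxidation state 3 gives a d⁰ configuration.
Coordination number: 4.
A d⁰ ion has no crystal-field stabilisation preference between square planar and tetrahedral, so four ligands adopt the sterically favoured tetrahedral geometry.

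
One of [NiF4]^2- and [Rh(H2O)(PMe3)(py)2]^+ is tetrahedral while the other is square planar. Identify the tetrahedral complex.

[NiF4]^2-

For [NiF4]^2-: Each fluoride is −1; balancing the −2 overall charge requires Ni(II). Group 10 minus oxidation state 2 gives a d⁸ configuration. Fluoride is a weak-field ligand. With weak-field ligands the CFSE gain from square planar is small, so a 3d d⁸ ion takes the sterically preferred tetrahedral geometry. → tetrahedral.
For [Rh(H2O)(PMe3)(py)2]^+: Ligand charges: water is neutral; trimethylphosphine is neutral; pyridine is neutral. With an overall charge of +1 the rhodium centre must be in the +1 oxidation state. Rh sits in group 9, so the d-electron count is 9 − 1 = 8. A 4d d⁸ ion has a large crystal-field splitting; square planar leaves the high-energy d_{x²−y²} orbital empty and maximises CFSE. → square planar.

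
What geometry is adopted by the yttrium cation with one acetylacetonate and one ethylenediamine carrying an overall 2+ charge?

tetrahedral

Summing ligand charges against the +2 overall charge gives an oxidation state of +3 for yttrium.
Y sits in group 3, so the d-electron count is 3 − 3 = 0.
Counting donor atoms: 1×acetylacetonate (bidentate) → 2 donors; 1×ethylenediamine (bidentate) → 2 donors. Coordination number = 4.
A d⁰ ion has no crystal-field stabilisation preference between square planar and tetrahedral, so four ligands adopt the sterically favoured tetrahedral geometry.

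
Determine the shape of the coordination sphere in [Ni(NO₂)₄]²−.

Summing ligand charges against the −2 overall charge gives an oxidation state of +2 for nickel.
Ni sits in group 10, so the d-electron count is 10 − 2 = 8.
Coordination number: 4.
Nitro (N-bound nitrite) is a strong-field ligand (high in the spectrochemical series).
A 3d d⁸ ion with strong-field ligands gains enough CFSE to favour square planar over tetrahedral.

square planar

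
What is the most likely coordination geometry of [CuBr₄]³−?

Each bromide is −1; balancing the −3 overall charge requires Cu(I).
Cu sits in group 11, so the d-electron count is 11 − 1 = 10.
Coordination number: 4.
A d¹⁰ ion has no crystal-field stabilisation preference between square planar and tetrahedral, so four ligands adopt the sterically favoured tetrahedral geometry.

tetrahedral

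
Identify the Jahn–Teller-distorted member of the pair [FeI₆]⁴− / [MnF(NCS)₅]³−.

[MnF(NCS)₅]³−

[FeI₆]⁴−: Ligand charges: each iodide is −1. With an overall charge of −4 the iron centre must be in the +2 oxidation state. Group 8 minus oxidation state 2 gives a d⁶ configuration. Iodide is a weak-field ligand for a first-row metal, so the complex is high-spin. The d⁶ configuration leaves the e_g set evenly filled (or empty) — no strong Jahn–Teller driving force.
[MnF(NCS)₅]³−: Ligand charges: each fluoride is −1; each isothiocyanate is −1. With an overall charge of −3 the manganese centre must be in the +3 oxidation state. Group 7 minus oxidation state 3 gives a d⁴ configuration. Fluoride and isothiocyanate are weak-field ligands for a first-row metal, so the complex is high-spin. The t₂g³e_g¹ (high-spin) configuration has an unevenly filled e_g set; the Jahn–Teller theorem predicts a tetragonal distortion (typically axial elongation) to lift the degeneracy.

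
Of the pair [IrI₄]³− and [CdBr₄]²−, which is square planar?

[IrI₄]³−

For [IrI₄]³−: Each iodide is −1; balancing the −3 overall charge requires Ir(I). Ir sits in group 9, so the d-electron count is 9 − 1 = 8. A 5d d⁸ ion has a large crystal-field splitting; square planar leaves the high-energy d_{x²−y²} orbital empty and maximises CFSE. → square planar.
For [CdBr₄]²−: Each bromide is −1; balancing the −2 overall charge requires Cd(II). Cd sits in group 12, so the d-electron count is 12 − 2 = 10. A d¹⁰ ion has no crystal-field stabilisation preference between square planar and tetrahedral, so four ligands adopt the sterically favoured tetrahedral geometry. → tetrahedral.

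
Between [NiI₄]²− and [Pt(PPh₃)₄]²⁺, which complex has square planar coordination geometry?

For [NiI₄]²−: Summing ligand charges against the −2 overall charge gives an oxidation state of +2 for nickel. Ni sits in group 10, so the d-electron count is 10 − 2 = 8. Iodide is a weak-field ligand. With weak-field ligands the CFSE gain from square planar is small, so a 3d d⁸ ion takes the sterically preferred tetrahedral geometry. → tetrahedral.
For [Pt(PPh₃)₄]²⁺: Summing ligand charges against the +2 overall charge gives an oxidation state of +2 for platinum. Group 10 minus oxidation state 2 gives a d⁸ configuration. A 5d d⁸ ion has a large crystal-field splitting; square planar leaves the high-energy d_{x²−y²} orbital empty and maximises CFSE. → square planar.

[Pt(PPh₃)₄]²⁺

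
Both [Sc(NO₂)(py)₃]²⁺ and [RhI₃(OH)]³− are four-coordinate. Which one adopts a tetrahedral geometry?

For [Sc(NO₂)(py)₃]²⁺: Each nitro (N-bound nitrite) is −1; pyridine is neutral; balancing the +2 overall charge requires Sc(III). Group 3 minus oxidation state 3 gives a d⁰ configuration. A d⁰ ion has no crystal-field stabilisation preference between square planar and tetrahedral, so four ligands adopt the sterically favoured tetrahedral geometry. → tetrahedral.
For [RhI₃(OH)]³−: Summing ligand charges against the −3 overall charge gives an oxidation state of +1 for rhodium. Rh sits in group 9, so the d-electron count is 9 − 1 = 8. A 4d d⁸ ion has a large crystal-field splitting; square planar leaves the high-energy d_{x²−y²} orbital empty and maximises CFSE. → square planar.

[Sc(NO₂)(py)₃]²⁺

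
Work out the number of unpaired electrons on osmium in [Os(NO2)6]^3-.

1 unpaired electron

Each nitro (N-bound nitrite) is −1; balancing the −3 overall charge requires Os(III).
Group 8 minus oxidation state 3 gives a d⁵ configuration.
The spin state decides the count: a 5d ion has a large Δₒ and is invariably low-spin.
An octahedral low-spin d⁵ ion is t₂g⁵e_g⁰, giving 1 unpaired electron.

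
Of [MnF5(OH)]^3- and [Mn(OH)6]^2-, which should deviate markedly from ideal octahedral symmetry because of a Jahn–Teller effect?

[MnF5(OH)]^3-

[MnF5(OH)]^3-: Summing ligand charges against the −3 overall charge gives an oxidation state of +3 for manganese. Group 7 minus oxidation state 3 gives a d⁴ configuration. Fluoride and hydroxide are weak-field ligands for a first-row metal, so the complex is high-spin. The t₂g³e_g¹ (high-spin) configuration has an unevenly filled e_g set; the Jahn–Teller theorem predicts a tetragonal distortion (typically axial elongation) to lift the degeneracy.
[Mn(OH)6]^2-: Ligand charges: each hydroxide is −1. With an overall charge of −2 the manganese centre must be in the +4 oxidation state. Mn sits in group 7, so the d-electron count is 7 − 4 = 3. The d³ configuration leaves the e_g set evenly filled (or empty) — no strong Jahn–Teller driving force.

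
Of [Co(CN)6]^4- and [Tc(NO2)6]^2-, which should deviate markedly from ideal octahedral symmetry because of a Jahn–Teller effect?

[Co(CN)6]^4-

[Co(CN)6]^4-: Summing ligand charges against the −4 overall charge gives an oxidation state of +2 for cobalt. Cobalt is a group-9 element; Co(II) is therefore d⁷. Cyanide is a strong-field ligand (high in the spectrochemical series) for a first-row metal, so the complex is low-spin. The t₂g⁶e_g¹ (low-spin) configuration has an unevenly filled e_g set; the Jahn–Teller theorem predicts a tetragonal distortion (typically axial elongation) to lift the degeneracy.
[Tc(NO2)6]^2-: Ligand charges: each nitro (N-bound nitrite) is −1. With an overall charge of −2 the technetium centre must be in the +4 oxidation state. Technetium is a group-7 element; Tc(IV) is therefore d³. The d³ configuration leaves the e_g set evenly filled (or empty) — no strong Jahn–Teller driving force.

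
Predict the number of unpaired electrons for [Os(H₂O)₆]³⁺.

1

Water is neutral; balancing the +3 overall charge requires Os(III).
Os sits in group 8, so the d-electron count is 8 − 3 = 5.
The spin state decides the count: a 5d ion has a large Δₒ and is invariably low-spin.
An octahedral low-spin d⁵ ion is t₂g⁵e_g⁰, giving 1 unpaired electron.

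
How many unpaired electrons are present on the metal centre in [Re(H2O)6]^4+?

Summing ligand charges against the +4 overall charge gives an oxidation state of +4 for rhenium.
Re sits in group 7, so the d-electron count is 7 − 4 = 3.
In an octahedral field the d³ configuration is t₂g³e_g⁰ (only one arrangement possible), giving 3 unpaired electrons.

3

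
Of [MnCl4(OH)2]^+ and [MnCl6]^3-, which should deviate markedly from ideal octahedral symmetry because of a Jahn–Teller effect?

[MnCl4(OH)2]^+: Ligand charges: each chloride is −1; each hydroxide is −1. With an overall charge of +1 the manganese centre must be in the +7 oxidation state. Mn sits in group 7, so the d-electron count is 7 − 7 = 0. The d⁰ configuration leaves the e_g set evenly filled (or empty) — no strong Jahn–Teller driving force.
[MnCl6]^3-: Each chloride is −1; balancing the −3 overall charge requires Mn(III). Manganese is a group-7 element; Mn(III) is therefore d⁴. Chloride is a weak-field ligand for a first-row metal, so the complex is high-spin. The t₂g³e_g¹ (high-spin) configuration has an unevenly filled e_g set; the Jahn–Teller theorem predicts a tetragonal distortion (typically axial elongation) to lift the degeneracy.

[MnCl6]^3-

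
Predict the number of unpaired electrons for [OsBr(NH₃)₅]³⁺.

Each bromide is −1; ammonia is neutral; balancing the +3 overall charge requires Os(IV).
Os sits in group 8, so the d-electron count is 8 − 4 = 4.
The spin state decides the count: a 5d ion has a large Δₒ and is invariably low-spin.
An octahedral low-spin d⁴ ion is t₂g⁴e_g⁰, giving 2 unpaired electrons.

2 unpaired electrons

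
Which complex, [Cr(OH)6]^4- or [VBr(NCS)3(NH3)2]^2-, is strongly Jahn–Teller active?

[Cr(OH)6]^4-

[Cr(OH)6]^4-: Summing ligand charges against the −4 overall charge gives an oxidation state of +2 for chromium. Chromium is a group-6 element; Cr(II) is therefore d⁴. Hydroxide is a weak-field ligand for a first-row metal, so the complex is high-spin. The t₂g³e_g¹ (high-spin) configuration has an unevenly filled e_g set; the Jahn–Teller theorem predicts a tetragonal distortion (typically axial elongation) to lift the degeneracy.
[VBr(NCS)3(NH3)2]^2-: Ligand charges: each bromide is −1; each isothiocyanate is −1; ammonia is neutral. With an overall charge of −2 the vanadium centre must be in the +2 oxidation state. V sits in group 5, so the d-electron count is 5 − 2 = 3. The d³ configuration leaves the e_g set evenly filled (or empty) — no strong Jahn–Teller driving force.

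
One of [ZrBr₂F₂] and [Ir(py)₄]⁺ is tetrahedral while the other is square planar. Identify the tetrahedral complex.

[ZrBr₂F₂]

For [ZrBr₂F₂]: Each bromide is −1; each fluoride is −1; balancing the 0 overall charge requires Zr(IV). Zr sits in group 4, so the d-electron count is 4 − 4 = 0. A d⁰ ion has no crystal-field stabilisation preference between square planar and tetrahedral, so four ligands adopt the sterically favoured tetrahedral geometry. → tetrahedral.
For [Ir(py)₄]⁺: Pyridine is neutral; balancing the +1 overall charge requires Ir(I). Iridium is a group-9 element; Ir(I) is therefore d⁸. A 5d d⁸ ion has a large crystal-field splitting; square planar leaves the high-energy d_{x²−y²} orbital empty and maximises CFSE. → square planar.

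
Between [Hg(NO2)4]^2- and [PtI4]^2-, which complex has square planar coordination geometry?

For [Hg(NO2)4]^2-: Ligand charges: each nitro (N-bound nitrite) is −1. With an overall charge of −2 the mercury centre must be in the +2 oxidation state. Mercury is a group-12 element; Hg(II) is therefore d¹⁰. A d¹⁰ ion has no crystal-field stabilisation preference between square planar and tetrahedral, so four ligands adopt the sterically favoured tetrahedral geometry. → tetrahedral.
For [PtI4]^2-: Summing ligand charges against the −2 overall charge gives an oxidation state of +2 for platinum. Platinum is a group-10 element; Pt(II) is therefore d⁸. A 5d d⁸ ion has a large crystal-field splitting; square planar leaves the high-energy d_{x²−y²} orbital empty and maximises CFSE. → square planar.

[PtI4]^2-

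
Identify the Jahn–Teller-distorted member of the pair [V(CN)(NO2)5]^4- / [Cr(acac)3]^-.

[V(CN)(NO2)5]^4-: Each cyanide is −1; each nitro (N-bound nitrite) is −1; balancing the −4 overall charge requires V(II). Vanadium is a group-5 element; V(II) is therefore d³. The d³ configuration leaves the e_g set evenly filled (or empty) — no strong Jahn–Teller driving force.
[Cr(acac)3]^-: Each acetylacetonate is −1; balancing the −1 overall charge requires Cr(II). Chromium is a group-6 element; Cr(II) is therefore d⁴. Acetylacetonate is a weak-field ligand for a first-row metal, so the complex is high-spin. The t₂g³e_g¹ (high-spin) configuration has an unevenly filled e_g set; the Jahn–Teller theorem predicts a tetragonal distortion (typically axial elongation) to lift the degeneracy.

[Cr(acac)3]^-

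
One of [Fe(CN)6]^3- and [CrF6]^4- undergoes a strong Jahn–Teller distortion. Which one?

[CrF6]^4-

[Fe(CN)6]^3-: Ligand charges: each cyanide is −1. With an overall charge of −3 the iron centre must be in the +3 oxidation state. Fe sits in group 8, so the d-electron count is 8 − 3 = 5. Cyanide is a strong-field ligand (high in the spectrochemical series) for a first-row metal, so the complex is low-spin. The d⁵ configuration leaves the e_g set evenly filled (or empty) — no strong Jahn–Teller driving force.
[CrF6]^4-: Summing ligand charges against the −4 overall charge gives an oxidation state of +2 for chromium. Cr sits in group 6, so the d-electron count is 6 − 2 = 4. Fluoride is a weak-field ligand for a first-row metal, so the complex is high-spin. The t₂g³e_g¹ (high-spin) configuration has an unevenly filled e_g set; the Jahn–Teller theorem predicts a tetragonal distortion (typically axial elongation) to lift the degeneracy.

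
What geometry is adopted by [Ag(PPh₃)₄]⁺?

Triphenylphosphine is neutral; balancing the +1 overall charge requires Ag(I).
Group 11 minus oxidation state 1 gives a d¹⁰ configuration.
With 4 monodentate ligands the coordination number is 4.
A d¹⁰ ion has no crystal-field stabilisation preference between square planar and tetrahedral, so four ligands adopt the sterically favoured tetrahedral geometry.

tetrahedral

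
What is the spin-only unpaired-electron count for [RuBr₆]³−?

Each bromide is −1; balancing the −3 overall charge requires Ru(III).
Ru sits in group 8, so the d-electron count is 8 − 3 = 5.
The spin state decides the count: a 4d ion has a large Δₒ and is invariably low-spin.
An octahedral low-spin d⁵ ion is t₂g⁵e_g⁰, giving 1 unpaired electron.

1 unpaired electron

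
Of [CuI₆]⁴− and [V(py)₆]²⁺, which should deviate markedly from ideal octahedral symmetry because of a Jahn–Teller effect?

[CuI₆]⁴−

[CuI₆]⁴−: Each iodide is −1; balancing the −4 overall charge requires Cu(II). Cu sits in group 11, so the d-electron count is 11 − 2 = 9. The t₂g⁶e_g³ configuration has an unevenly filled e_g set; the Jahn–Teller theorem predicts a tetragonal distortion (typically axial elongation) to lift the degeneracy.
[V(py)₆]²⁺: Pyridine is neutral; balancing the +2 overall charge requires V(II). Group 5 minus oxidation state 2 gives a d³ configuration. The d³ configuration leaves the e_g set evenly filled (or empty) — no strong Jahn–Teller driving force.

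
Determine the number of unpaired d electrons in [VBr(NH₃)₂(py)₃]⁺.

3

Summing ligand charges against the +1 overall charge gives an oxidation state of +2 for vanadium.
Group 5 minus oxidation state 2 gives a d³ configuration.
In an octahedral field the d³ configuration is t₂g³e_g⁰ (only one arrangement possible), giving 3 unpaired electrons.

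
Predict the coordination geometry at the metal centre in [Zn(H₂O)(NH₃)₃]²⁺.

Water is neutral; ammonia is neutral; balancing the +2 overall charge requires Zn(II).
Zn sits in group 12, so the d-electron count is 12 − 2 = 10.
Coordination number: 4.
A d¹⁰ ion has no crystal-field stabilisation preference between square planar and tetrahedral, so four ligands adopt the sterically favoured tetrahedral geometry.

tetrahedral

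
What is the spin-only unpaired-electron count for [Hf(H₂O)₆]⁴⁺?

Ligand charges: water is neutral. With an overall charge of +4 the hafnium centre must be in the +4 oxidation state.
Hf sits in group 4, so the d-electron count is 4 − 4 = 0.
In an octahedral field the d⁰ configuration is t₂g⁰e_g⁰, giving 0 unpaired electrons.

0 unpaired electrons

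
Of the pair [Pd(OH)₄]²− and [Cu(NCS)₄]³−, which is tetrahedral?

For [Pd(OH)₄]²−: Ligand charges: each hydroxide is −1. With an overall charge of −2 the palladium centre must be in the +2 oxidation state. Pd sits in group 10, so the d-electron count is 10 − 2 = 8. A 4d d⁸ ion has a large crystal-field splitting; square planar leaves the high-energy d_{x²−y²} orbital empty and maximises CFSE. → square planar.
For [Cu(NCS)₄]³−: Summing ligand charges against the −3 overall charge gives an oxidation state of +1 for copper. Cu sits in group 11, so the d-electron count is 11 − 1 = 10. A d¹⁰ ion has no crystal-field stabilisation preference between square planar and tetrahedral, so four ligands adopt the sterically favoured tetrahedral geometry. → tetrahedral.

[Cu(NCS)₄]³−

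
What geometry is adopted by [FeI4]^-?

Summing ligand charges against the −1 overall charge gives an oxidation state of +3 for iron.
Group 8 minus oxidation state 3 gives a d⁵ configuration.
Coordination number: 4.
Iodide is a weak-field ligand.
A high-spin d⁵ ion has zero CFSE in either geometry, so four ligands adopt the sterically favoured tetrahedral geometry.

tetrahedral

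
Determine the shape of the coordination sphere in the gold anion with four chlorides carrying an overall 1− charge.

square planar

Ligand charges: each chloride is −1. With an overall charge of −1 the gold centre must be in the +3 oxidation state.
Au sits in group 11, so the d-electron count is 11 − 3 = 8.
Coordination number: 4.
A 5d d⁸ ion has a large crystal-field splitting; square planar leaves the high-energy d_{x²−y²} orbital empty and maximises CFSE.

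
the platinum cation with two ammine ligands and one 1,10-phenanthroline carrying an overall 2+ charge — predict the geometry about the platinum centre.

square planar

Ligand charges: ammonia is neutral; 1,10-phenanthroline is neutral. With an overall charge of +2 the platinum centre must be in the +2 oxidation state.
Pt sits in group 10, so the d-electron count is 10 − 2 = 8.
Counting donor atoms: 2×ammonia (monodentate) → 2 donors; 1×1,10-phenanthroline (bidentate) → 2 donors. Coordination number = 4.
A 5d d⁸ ion has a large crystal-field splitting; square planar leaves the high-energy d_{x²−y²} orbital empty and maximises CFSE.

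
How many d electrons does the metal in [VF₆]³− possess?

d2

Ligand charges: each fluoride is −1. With an overall charge of −3 the vanadium centre must be in the +3 oxidation state.
Vanadium is a group-5 element; V(III) is therefore d².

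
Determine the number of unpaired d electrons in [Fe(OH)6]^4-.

4

Each hydroxide is −1; balancing the −4 overall charge requires Fe(II).
Iron is a group-8 element; Fe(II) is therefore d⁶.
The spin state decides the count: Hydroxide is a weak-field ligand for a first-row metal, so the complex is high-spin.
An octahedral high-spin d⁶ ion is t₂g⁴e_g², giving 4 unpaired electrons.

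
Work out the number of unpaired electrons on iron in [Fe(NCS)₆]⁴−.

4

Summing ligand charges against the −4 overall charge gives an oxidation state of +2 for iron.
Group 8 minus oxidation state 2 gives a d⁶ configuration.
The spin state decides the count: Isothiocyanate is a weak-field ligand for a first-row metal, so the complex is high-spin.
An octahedral high-spin d⁶ ion is t₂g⁴e_g², giving 4 unpaired electrons.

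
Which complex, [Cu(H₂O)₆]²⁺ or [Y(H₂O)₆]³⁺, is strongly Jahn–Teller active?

[Cu(H₂O)₆]²⁺: Water is neutral; balancing the +2 overall charge requires Cu(II). Cu sits in group 11, so the d-electron count is 11 − 2 = 9. The t₂g⁶e_g³ configuration has an unevenly filled e_g set; the Jahn–Teller theorem predicts a tetragonal distortion (typically axial elongation) to lift the degeneracy.
[Y(H₂O)₆]³⁺: Summing ligand charges against the +3 overall charge gives an oxidation state of +3 for yttrium. Y sits in group 3, so the d-electron count is 3 − 3 = 0. The d⁰ configuration leaves the e_g set evenly filled (or empty) — no strong Jahn–Teller driving force.

[Cu(H₂O)₆]²⁺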